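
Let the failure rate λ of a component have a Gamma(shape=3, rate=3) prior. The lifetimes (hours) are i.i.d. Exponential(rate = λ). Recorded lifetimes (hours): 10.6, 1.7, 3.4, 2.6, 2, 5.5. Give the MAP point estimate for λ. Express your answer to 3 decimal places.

λ̂_MAP = 0.278

The Exponential(rate=λ) likelihood is ∝ λ^n e^(−λΣtᵢ). Here n = 6 and Σtᵢ = 10.6 + 1.7 + 3.4 + 2.6 + 2 + 5.5 = 25.8.
Posterior ∝ λ^2e^(−3λ) · λ^6e^(−25.8λ) = λ^8e^(−28.8λ), i.e. Gamma(9, 28.8).
Mode = (a−1)/b = 8/28.8 ≈ 0.278.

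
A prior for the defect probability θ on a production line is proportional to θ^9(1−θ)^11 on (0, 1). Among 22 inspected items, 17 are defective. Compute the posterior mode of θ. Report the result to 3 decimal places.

θ̂_MAP = 0.619

The prior density ∝ θ^9(1−θ)^11 is the kernel of Beta(10, 12).
Data: 17 successes in 22 trials. The binomial likelihood contributes θ^17(1−θ)^5, so the posterior is Beta(10+17, 12+5) = Beta(27, 17).
For Beta(a, b) with a, b > 1 the mode is (a−1)/(a+b−2) = 26/42 ≈ 0.619.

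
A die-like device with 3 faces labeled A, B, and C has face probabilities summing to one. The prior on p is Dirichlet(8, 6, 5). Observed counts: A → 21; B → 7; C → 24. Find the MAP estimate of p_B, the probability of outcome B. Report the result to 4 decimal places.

MAP estimate of p_B = 0.1765

The posterior is Dirichlet(αᵢ + nᵢ) = Dirichlet(29, 13, 29).
For a Dirichlet(a₁,…,a_K) with all aᵢ > 1, the mode has j-th component (aⱼ − 1)/(Σaᵢ − K).
Here Σaᵢ = 71 and K = 3, so p_B = (13 − 1)/(71 − 3) = 12/68 ≈ 0.1765.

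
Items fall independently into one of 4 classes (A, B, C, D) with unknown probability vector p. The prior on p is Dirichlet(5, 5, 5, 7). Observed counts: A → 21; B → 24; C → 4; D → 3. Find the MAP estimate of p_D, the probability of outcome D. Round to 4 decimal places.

The posterior is Dirichlet(αᵢ + nᵢ) = Dirichlet(26, 29, 9, 10).
For a Dirichlet(a₁,…,a_K) with all aᵢ > 1, the mode has j-th component (aⱼ − 1)/(Σaᵢ − K).
Here Σaᵢ = 74 and K = 4, so p_D = (10 − 1)/(74 − 4) = 9/70 ≈ 0.1286.

MAP estimate of p_D = 0.1286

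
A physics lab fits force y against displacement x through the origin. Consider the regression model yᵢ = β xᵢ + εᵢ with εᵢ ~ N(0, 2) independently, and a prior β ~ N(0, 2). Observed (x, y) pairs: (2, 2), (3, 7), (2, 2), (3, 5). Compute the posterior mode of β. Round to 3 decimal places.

β̂_MAP = 1.630

log p(β | y) = −Σ(yᵢ − βxᵢ)²/(2·2) − β²/(2·2) + const.
Setting the derivative to zero: Σxᵢ(yᵢ − βxᵢ)/2 − β/2 = 0, so β = Σxᵢyᵢ / (Σxᵢ² + σ²/τ²).
Σxᵢyᵢ = 2·2 + 3·7 + 2·2 + 3·5 = 44; Σxᵢ² = 26; σ²/τ² = 1.
β̂_MAP = 44 / (26 + 1) = 44/27 ≈ 1.630.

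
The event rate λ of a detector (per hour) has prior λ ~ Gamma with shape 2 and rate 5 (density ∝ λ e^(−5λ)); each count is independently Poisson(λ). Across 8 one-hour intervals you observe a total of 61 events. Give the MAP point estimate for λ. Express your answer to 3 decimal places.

λ̂_MAP = 4.769

Σxᵢ = 61, n = 8.
Posterior ∝ λe^(−5λ) · λ^61e^(−8λ) = λ^62e^(−13λ), i.e. Gamma(shape=63, rate=13).
The mode of a Gamma(a, b) with a ≥ 1 (shape–rate) is (a−1)/b = 62/13 ≈ 4.769.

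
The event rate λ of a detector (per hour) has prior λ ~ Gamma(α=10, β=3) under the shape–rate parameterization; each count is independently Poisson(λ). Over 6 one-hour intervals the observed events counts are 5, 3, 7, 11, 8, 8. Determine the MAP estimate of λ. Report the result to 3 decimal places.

Σxᵢ = 5+3+7+11+8+8 = 42, with n = 6.
Posterior ∝ λ^9e^(−3λ) · λ^42e^(−6λ) = λ^51e^(−9λ), i.e. Gamma(shape=52, rate=9).
The mode of a Gamma(a, b) with a ≥ 1 (shape–rate) is (a−1)/b = 51/9 ≈ 5.667.

λ̂_MAP = 5.667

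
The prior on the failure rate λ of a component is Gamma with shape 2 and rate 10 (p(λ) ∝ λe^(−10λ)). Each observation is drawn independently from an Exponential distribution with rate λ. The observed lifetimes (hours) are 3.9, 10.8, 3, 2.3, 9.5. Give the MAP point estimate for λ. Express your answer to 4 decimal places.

The Exponential(rate=λ) likelihood is ∝ λ^n e^(−λΣtᵢ). Here n = 5 and Σtᵢ = 3.9 + 10.8 + 3 + 2.3 + 9.5 = 29.5.
Posterior ∝ λe^(−10λ) · λ^5e^(−29.5λ) = λ^6e^(−39.5λ), i.e. Gamma(7, 39.5).
Mode = (a−1)/b = 6/39.5 ≈ 0.1519.

λ̂_MAP = 0.1519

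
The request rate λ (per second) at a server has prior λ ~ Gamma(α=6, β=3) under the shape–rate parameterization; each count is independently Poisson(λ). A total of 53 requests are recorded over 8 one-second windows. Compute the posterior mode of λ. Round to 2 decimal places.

λ̂_MAP = 5.27

Σxᵢ = 53, n = 8.
Posterior ∝ λ^5e^(−3λ) · λ^53e^(−8λ) = λ^58e^(−11λ), i.e. Gamma(shape=59, rate=11).
The mode of a Gamma(a, b) with a ≥ 1 (shape–rate) is (a−1)/b = 58/11 ≈ 5.27.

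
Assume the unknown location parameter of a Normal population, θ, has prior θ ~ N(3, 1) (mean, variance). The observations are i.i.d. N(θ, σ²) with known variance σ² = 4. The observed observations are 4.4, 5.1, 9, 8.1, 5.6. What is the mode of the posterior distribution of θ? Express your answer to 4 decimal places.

θ̂_MAP = 4.9111

n = 5; x̄ = (4.4 + 5.1 + 9 + 8.1 + 5.6)/5 = 32.2/5 = 6.44.
For a Normal prior and Normal likelihood with known variance, the posterior is Normal; its mode equals its mean, the precision-weighted average.
Prior precision 1/σ₀² = 1/1 = 1; data precision n/σ² = 5/4 = 1.25.
θ̂ = (1·3 + 1.25·6.44) / (1 + 1.25) = 11.05/2.25 = 221/45 ≈ 4.9111.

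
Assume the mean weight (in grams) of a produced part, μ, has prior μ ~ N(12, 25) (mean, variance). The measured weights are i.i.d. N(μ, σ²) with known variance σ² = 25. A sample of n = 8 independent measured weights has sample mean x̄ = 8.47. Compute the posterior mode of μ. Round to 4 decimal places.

μ̂_MAP = 8.8622

n = 8, x̄ = 8.47.
For a Normal prior and Normal likelihood with known variance, the posterior is Normal; its mode equals its mean, the precision-weighted average.
Prior precision 1/σ₀² = 1/25 = 0.04; data precision n/σ² = 8/25 = 0.32.
μ̂ = (0.04·12 + 0.32·8.47) / (0.04 + 0.32) = 3.1904/0.36 = 1994/225 ≈ 8.8622.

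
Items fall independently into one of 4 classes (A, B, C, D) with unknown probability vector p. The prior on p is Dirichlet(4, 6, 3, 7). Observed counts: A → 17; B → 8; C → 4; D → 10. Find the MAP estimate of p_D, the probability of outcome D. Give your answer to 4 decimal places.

MAP estimate of p_D = 0.2909

The posterior is Dirichlet(αᵢ + nᵢ) = Dirichlet(21, 14, 7, 17).
For a Dirichlet(a₁,…,a_K) with all aᵢ > 1, the mode has j-th component (aⱼ − 1)/(Σaᵢ − K).
Here Σaᵢ = 59 and K = 4, so p_D = (17 − 1)/(59 − 4) = 16/55 ≈ 0.2909.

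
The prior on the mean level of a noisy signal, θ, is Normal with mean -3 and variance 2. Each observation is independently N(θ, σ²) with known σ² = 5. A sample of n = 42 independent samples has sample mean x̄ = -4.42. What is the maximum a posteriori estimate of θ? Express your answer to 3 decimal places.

n = 42, x̄ = -4.42.
For a Normal prior and Normal likelihood with known variance, the posterior is Normal; its mode equals its mean, the precision-weighted average.
Prior precision 1/σ₀² = 1/2 = 0.5; data precision n/σ² = 42/5 = 8.4.
θ̂ = (0.5·(-3) + 8.4·(-4.42)) / (0.5 + 8.4) = (-38.628)/8.9 = -9657/2225 ≈ -4.340.

θ̂_MAP = -4.340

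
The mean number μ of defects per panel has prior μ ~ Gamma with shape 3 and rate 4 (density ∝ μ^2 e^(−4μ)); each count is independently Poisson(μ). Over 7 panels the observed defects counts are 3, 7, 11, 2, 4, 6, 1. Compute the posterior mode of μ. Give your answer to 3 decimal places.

μ̂_MAP = 3.273

Σxᵢ = 3+7+11+2+4+6+1 = 34, with n = 7.
Posterior ∝ μ^2e^(−4μ) · μ^34e^(−7μ) = μ^36e^(−11μ), i.e. Gamma(shape=37, rate=11).
The mode of a Gamma(a, b) with a ≥ 1 (shape–rate) is (a−1)/b = 36/11 ≈ 3.273.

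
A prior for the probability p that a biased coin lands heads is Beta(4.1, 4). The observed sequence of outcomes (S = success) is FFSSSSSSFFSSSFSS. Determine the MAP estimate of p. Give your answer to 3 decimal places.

p̂_MAP = 0.638

Prior: Beta(4.1, 4).
Data: 11 successes in 16 trials (from the sequence). The binomial likelihood contributes p^11(1−p)^5, so the posterior is Beta(4.1+11, 4+5) = Beta(15.1, 9).
For Beta(a, b) with a, b > 1 the mode is (a−1)/(a+b−2) = 14.1/22.1 ≈ 0.638.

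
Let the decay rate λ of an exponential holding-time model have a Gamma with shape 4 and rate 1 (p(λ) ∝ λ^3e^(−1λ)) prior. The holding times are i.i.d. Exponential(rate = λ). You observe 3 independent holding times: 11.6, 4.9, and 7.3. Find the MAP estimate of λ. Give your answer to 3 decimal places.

λ̂_MAP = 0.242

The Exponential(rate=λ) likelihood is ∝ λ^n e^(−λΣtᵢ). Here n = 3 and Σtᵢ = 11.6 + 4.9 + 7.3 = 23.8.
Posterior ∝ λ^3e^(−1λ) · λ^3e^(−23.8λ) = λ^6e^(−24.8λ), i.e. Gamma(7, 24.8).
Mode = (a−1)/b = 6/24.8 ≈ 0.242.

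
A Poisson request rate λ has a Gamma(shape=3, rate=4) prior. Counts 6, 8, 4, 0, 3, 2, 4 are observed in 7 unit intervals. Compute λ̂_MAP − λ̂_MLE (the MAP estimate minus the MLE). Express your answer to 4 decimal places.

Σxᵢ = 27. Posterior is Gamma(30, 11); MAP = (30−1)/11 = 29/11 ≈ 2.63636.
MLE = x̄ = 27/7 ≈ 3.85714.
Difference = 29/11 − 27/7 = -94/77 ≈ -1.2208.

MAP − MLE = -1.2208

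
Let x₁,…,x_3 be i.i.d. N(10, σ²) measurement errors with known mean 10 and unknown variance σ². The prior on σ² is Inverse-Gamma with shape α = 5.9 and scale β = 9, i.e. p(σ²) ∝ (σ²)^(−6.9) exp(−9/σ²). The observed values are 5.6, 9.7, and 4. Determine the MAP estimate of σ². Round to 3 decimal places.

Sum of squared deviations about the known mean: SS = (5.6−10)² + (9.7−10)² + (4−10)² = 55.45.
The Normal likelihood contributes (σ²)^(−n/2) exp(−SS/(2σ²)), so the posterior is Inverse-Gamma(α + n/2, β + SS/2) = Inverse-Gamma(7.4, 36.725).
The mode of Inverse-Gamma(a, b) is b/(a+1) = 36.725/8.4 ≈ 4.372.

σ̂²_MAP = 4.372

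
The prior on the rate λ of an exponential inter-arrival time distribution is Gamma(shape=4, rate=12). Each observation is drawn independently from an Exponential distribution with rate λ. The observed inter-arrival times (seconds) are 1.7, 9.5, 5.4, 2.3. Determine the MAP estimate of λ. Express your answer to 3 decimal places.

The Exponential(rate=λ) likelihood is ∝ λ^n e^(−λΣtᵢ). Here n = 4 and Σtᵢ = 1.7 + 9.5 + 5.4 + 2.3 = 18.9.
Posterior ∝ λ^3e^(−12λ) · λ^4e^(−18.9λ) = λ^7e^(−30.9λ), i.e. Gamma(8, 30.9).
Mode = (a−1)/b = 7/30.9 ≈ 0.227.

λ̂_MAP = 0.227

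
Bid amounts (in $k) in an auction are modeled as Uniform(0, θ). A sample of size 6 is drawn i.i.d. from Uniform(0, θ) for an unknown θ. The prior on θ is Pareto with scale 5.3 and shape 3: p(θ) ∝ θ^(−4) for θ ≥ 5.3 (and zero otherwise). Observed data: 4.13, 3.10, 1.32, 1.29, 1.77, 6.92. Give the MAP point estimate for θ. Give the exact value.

The Uniform(0, θ) likelihood is θ^(−n) for θ ≥ max(xᵢ), zero otherwise. Here max(xᵢ) = 6.92.
Posterior ∝ θ^(−4) · θ^(−6) = θ^(−10) on θ ≥ max(5.3, 6.92) = 6.92.
This density is strictly decreasing in θ, so the posterior mode lies at the lower boundary of the support.

θ̂_MAP = 6.92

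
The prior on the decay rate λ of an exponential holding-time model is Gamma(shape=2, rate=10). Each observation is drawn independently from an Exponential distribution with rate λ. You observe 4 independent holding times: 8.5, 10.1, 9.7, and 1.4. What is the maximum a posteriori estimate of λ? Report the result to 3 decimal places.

λ̂_MAP = 0.126

The Exponential(rate=λ) likelihood is ∝ λ^n e^(−λΣtᵢ). Here n = 4 and Σtᵢ = 8.5 + 10.1 + 9.7 + 1.4 = 29.7.
Posterior ∝ λe^(−10λ) · λ^4e^(−29.7λ) = λ^5e^(−39.7λ), i.e. Gamma(6, 39.7).
Mode = (a−1)/b = 5/39.7 ≈ 0.126.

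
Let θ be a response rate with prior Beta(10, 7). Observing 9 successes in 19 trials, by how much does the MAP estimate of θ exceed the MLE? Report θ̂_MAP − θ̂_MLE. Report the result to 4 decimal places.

Posterior is Beta(19, 17); MAP = (19−1)/(36−2) = 18/34 ≈ 0.52941.
MLE ignores the prior: θ̂_MLE = k/n = 9/19 ≈ 0.47368.
Difference = 18/34 − 9/19 = 18/323 ≈ 0.0557.

MAP − MLE = 0.0557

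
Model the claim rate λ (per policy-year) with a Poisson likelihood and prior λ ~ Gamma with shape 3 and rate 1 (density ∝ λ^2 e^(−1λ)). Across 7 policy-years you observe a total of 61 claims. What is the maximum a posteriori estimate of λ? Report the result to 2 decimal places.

Σxᵢ = 61, n = 7.
Posterior ∝ λ^2e^(−1λ) · λ^61e^(−7λ) = λ^63e^(−8λ), i.e. Gamma(shape=64, rate=8).
The mode of a Gamma(a, b) with a ≥ 1 (shape–rate) is (a−1)/b = 63/8 ≈ 7.88.

λ̂_MAP = 7.88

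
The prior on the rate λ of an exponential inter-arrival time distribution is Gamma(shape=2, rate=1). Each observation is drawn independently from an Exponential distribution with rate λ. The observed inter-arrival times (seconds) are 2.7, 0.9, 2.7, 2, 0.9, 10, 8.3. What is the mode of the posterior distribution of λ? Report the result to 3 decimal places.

The Exponential(rate=λ) likelihood is ∝ λ^n e^(−λΣtᵢ). Here n = 7 and Σtᵢ = 2.7 + 0.9 + 2.7 + 2 + 0.9 + 10 + 8.3 = 27.5.
Posterior ∝ λe^(−1λ) · λ^7e^(−27.5λ) = λ^8e^(−28.5λ), i.e. Gamma(9, 28.5).
Mode = (a−1)/b = 8/28.5 ≈ 0.281.

λ̂_MAP = 0.281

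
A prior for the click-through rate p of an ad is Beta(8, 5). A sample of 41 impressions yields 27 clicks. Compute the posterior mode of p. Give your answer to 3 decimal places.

p̂_MAP = 0.654

Prior: Beta(8, 5).
Data: 27 successes in 41 trials. The binomial likelihood contributes p^27(1−p)^14, so the posterior is Beta(8+27, 5+14) = Beta(35, 19).
For Beta(a, b) with a, b > 1 the mode is (a−1)/(a+b−2) = 34/52 ≈ 0.654.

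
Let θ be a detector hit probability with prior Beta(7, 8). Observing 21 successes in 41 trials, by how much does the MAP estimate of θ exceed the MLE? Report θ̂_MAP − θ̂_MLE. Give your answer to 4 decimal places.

Posterior is Beta(28, 28); MAP = (28−1)/(56−2) = 27/54 ≈ 0.50000.
MLE ignores the prior: θ̂_MLE = k/n = 21/41 ≈ 0.51220.
Difference = 27/54 − 21/41 = -1/82 ≈ -0.0122.

MAP − MLE = -0.0122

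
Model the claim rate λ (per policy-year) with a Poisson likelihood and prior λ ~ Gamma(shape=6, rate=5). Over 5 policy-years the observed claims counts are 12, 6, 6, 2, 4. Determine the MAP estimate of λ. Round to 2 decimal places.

λ̂_MAP = 3.50

Σxᵢ = 12+6+6+2+4 = 30, with n = 5.
Posterior ∝ λ^5e^(−5λ) · λ^30e^(−5λ) = λ^35e^(−10λ), i.e. Gamma(shape=36, rate=10).
The mode of a Gamma(a, b) with a ≥ 1 (shape–rate) is (a−1)/b = 35/10 ≈ 3.50.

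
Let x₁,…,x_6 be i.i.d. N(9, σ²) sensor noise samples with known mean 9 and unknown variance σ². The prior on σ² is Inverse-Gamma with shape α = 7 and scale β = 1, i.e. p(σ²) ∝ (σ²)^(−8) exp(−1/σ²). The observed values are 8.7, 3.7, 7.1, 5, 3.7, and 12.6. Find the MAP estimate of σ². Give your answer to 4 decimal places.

σ̂²_MAP = 4.1291

Sum of squared deviations about the known mean: SS = (8.7−9)² + (3.7−9)² + (7.1−9)² + (5−9)² + (3.7−9)² + (12.6−9)² = 88.84.
The Normal likelihood contributes (σ²)^(−n/2) exp(−SS/(2σ²)), so the posterior is Inverse-Gamma(α + n/2, β + SS/2) = Inverse-Gamma(10, 45.42).
The mode of Inverse-Gamma(a, b) is b/(a+1) = 45.42/11 ≈ 4.1291.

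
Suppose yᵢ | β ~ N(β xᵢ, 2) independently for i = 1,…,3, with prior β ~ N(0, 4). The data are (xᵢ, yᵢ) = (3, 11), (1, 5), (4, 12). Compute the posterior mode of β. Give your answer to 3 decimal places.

β̂_MAP = 3.245

log p(β | y) = −Σ(yᵢ − βxᵢ)²/(2·2) − β²/(2·4) + const.
Setting the derivative to zero: Σxᵢ(yᵢ − βxᵢ)/2 − β/4 = 0, so β = Σxᵢyᵢ / (Σxᵢ² + σ²/τ²).
Σxᵢyᵢ = 3·11 + 1·5 + 4·12 = 86; Σxᵢ² = 26; σ²/τ² = 0.5.
β̂_MAP = 86 / (26 + 0.5) = 86/26.5 ≈ 3.245.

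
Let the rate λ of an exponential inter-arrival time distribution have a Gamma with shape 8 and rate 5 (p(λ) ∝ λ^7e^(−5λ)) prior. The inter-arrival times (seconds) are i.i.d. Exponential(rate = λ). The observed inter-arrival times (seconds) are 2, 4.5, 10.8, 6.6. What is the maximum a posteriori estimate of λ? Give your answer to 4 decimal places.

λ̂_MAP = 0.3806

The Exponential(rate=λ) likelihood is ∝ λ^n e^(−λΣtᵢ). Here n = 4 and Σtᵢ = 2 + 4.5 + 10.8 + 6.6 = 23.9.
Posterior ∝ λ^7e^(−5λ) · λ^4e^(−23.9λ) = λ^11e^(−28.9λ), i.e. Gamma(12, 28.9).
Mode = (a−1)/b = 11/28.9 ≈ 0.3806.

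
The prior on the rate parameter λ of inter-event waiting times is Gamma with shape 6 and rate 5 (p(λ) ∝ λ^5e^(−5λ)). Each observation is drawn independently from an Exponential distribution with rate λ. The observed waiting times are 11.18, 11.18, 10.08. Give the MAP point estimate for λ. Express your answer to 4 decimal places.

The Exponential(rate=λ) likelihood is ∝ λ^n e^(−λΣtᵢ). Here n = 3 and Σtᵢ = 11.18 + 11.18 + 10.08 = 32.44.
Posterior ∝ λ^5e^(−5λ) · λ^3e^(−32.44λ) = λ^8e^(−37.44λ), i.e. Gamma(9, 37.44).
Mode = (a−1)/b = 8/37.44 ≈ 0.2137.

λ̂_MAP = 0.2137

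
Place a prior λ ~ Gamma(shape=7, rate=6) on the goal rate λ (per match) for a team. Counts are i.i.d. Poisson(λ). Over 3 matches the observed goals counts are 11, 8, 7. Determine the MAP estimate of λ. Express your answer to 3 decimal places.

λ̂_MAP = 3.556

Σxᵢ = 11+8+7 = 26, with n = 3.
Posterior ∝ λ^6e^(−6λ) · λ^26e^(−3λ) = λ^32e^(−9λ), i.e. Gamma(shape=33, rate=9).
The mode of a Gamma(a, b) with a ≥ 1 (shape–rate) is (a−1)/b = 32/9 ≈ 3.556.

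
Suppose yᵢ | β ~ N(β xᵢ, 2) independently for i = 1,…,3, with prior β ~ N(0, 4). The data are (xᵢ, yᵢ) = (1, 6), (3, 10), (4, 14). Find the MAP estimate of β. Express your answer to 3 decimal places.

β̂_MAP = 3.472

log p(β | y) = −Σ(yᵢ − βxᵢ)²/(2·2) − β²/(2·4) + const.
Setting the derivative to zero: Σxᵢ(yᵢ − βxᵢ)/2 − β/4 = 0, so β = Σxᵢyᵢ / (Σxᵢ² + σ²/τ²).
Σxᵢyᵢ = 1·6 + 3·10 + 4·14 = 92; Σxᵢ² = 26; σ²/τ² = 0.5.
β̂_MAP = 92 / (26 + 0.5) = 92/26.5 ≈ 3.472.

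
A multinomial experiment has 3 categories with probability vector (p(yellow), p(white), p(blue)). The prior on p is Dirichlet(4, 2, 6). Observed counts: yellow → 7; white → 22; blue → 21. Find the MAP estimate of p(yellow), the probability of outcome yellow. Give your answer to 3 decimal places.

The posterior is Dirichlet(αᵢ + nᵢ) = Dirichlet(11, 24, 27).
For a Dirichlet(a₁,…,a_K) with all aᵢ > 1, the mode has j-th component (aⱼ − 1)/(Σaᵢ − K).
Here Σaᵢ = 62 and K = 3, so p(yellow) = (11 − 1)/(62 − 3) = 10/59 ≈ 0.169.

MAP estimate of p(yellow) = 0.169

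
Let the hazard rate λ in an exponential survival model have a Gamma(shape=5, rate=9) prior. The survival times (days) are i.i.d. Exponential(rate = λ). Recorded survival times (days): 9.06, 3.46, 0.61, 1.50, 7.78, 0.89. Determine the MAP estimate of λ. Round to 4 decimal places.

λ̂_MAP = 0.3096

The Exponential(rate=λ) likelihood is ∝ λ^n e^(−λΣtᵢ). Here n = 6 and Σtᵢ = 9.06 + 3.46 + 0.61 + 1.50 + 7.78 + 0.89 = 23.30.
Posterior ∝ λ^4e^(−9λ) · λ^6e^(−23.30λ) = λ^10e^(−32.30λ), i.e. Gamma(11, 32.30).
Mode = (a−1)/b = 10/32.30 ≈ 0.3096.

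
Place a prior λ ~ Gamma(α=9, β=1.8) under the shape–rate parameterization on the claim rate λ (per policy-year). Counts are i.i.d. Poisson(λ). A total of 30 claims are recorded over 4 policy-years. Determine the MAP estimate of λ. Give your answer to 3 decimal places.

λ̂_MAP = 6.552

Σxᵢ = 30, n = 4.
Posterior ∝ λ^8e^(−1.8λ) · λ^30e^(−4λ) = λ^38e^(−5.8λ), i.e. Gamma(shape=39, rate=5.8).
The mode of a Gamma(a, b) with a ≥ 1 (shape–rate) is (a−1)/b = 38/5.8 ≈ 6.552.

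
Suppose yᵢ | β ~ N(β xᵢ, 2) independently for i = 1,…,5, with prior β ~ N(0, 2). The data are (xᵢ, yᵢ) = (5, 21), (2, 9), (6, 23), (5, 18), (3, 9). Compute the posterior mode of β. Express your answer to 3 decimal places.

β̂_MAP = 3.780

log p(β | y) = −Σ(yᵢ − βxᵢ)²/(2·2) − β²/(2·2) + const.
Setting the derivative to zero: Σxᵢ(yᵢ − βxᵢ)/2 − β/2 = 0, so β = Σxᵢyᵢ / (Σxᵢ² + σ²/τ²).
Σxᵢyᵢ = 5·21 + 2·9 + 6·23 + 5·18 + 3·9 = 378; Σxᵢ² = 99; σ²/τ² = 1.
β̂_MAP = 378 / (99 + 1) = 378/100 ≈ 3.780.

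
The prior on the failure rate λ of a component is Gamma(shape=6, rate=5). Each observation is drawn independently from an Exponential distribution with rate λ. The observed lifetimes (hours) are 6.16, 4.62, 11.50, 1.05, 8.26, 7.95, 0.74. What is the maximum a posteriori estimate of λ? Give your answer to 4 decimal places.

λ̂_MAP = 0.2650

The Exponential(rate=λ) likelihood is ∝ λ^n e^(−λΣtᵢ). Here n = 7 and Σtᵢ = 6.16 + 4.62 + 11.50 + 1.05 + 8.26 + 7.95 + 0.74 = 40.28.
Posterior ∝ λ^5e^(−5λ) · λ^7e^(−40.28λ) = λ^12e^(−45.28λ), i.e. Gamma(13, 45.28).
Mode = (a−1)/b = 12/45.28 ≈ 0.2650.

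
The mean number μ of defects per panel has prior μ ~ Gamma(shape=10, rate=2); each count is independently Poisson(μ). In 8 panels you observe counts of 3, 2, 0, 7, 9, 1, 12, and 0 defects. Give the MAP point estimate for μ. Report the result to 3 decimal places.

μ̂_MAP = 4.300

Σxᵢ = 3+2+0+7+9+1+12+0 = 34, with n = 8.
Posterior ∝ μ^9e^(−2μ) · μ^34e^(−8μ) = μ^43e^(−10μ), i.e. Gamma(shape=44, rate=10).
The mode of a Gamma(a, b) with a ≥ 1 (shape–rate) is (a−1)/b = 43/10 ≈ 4.300.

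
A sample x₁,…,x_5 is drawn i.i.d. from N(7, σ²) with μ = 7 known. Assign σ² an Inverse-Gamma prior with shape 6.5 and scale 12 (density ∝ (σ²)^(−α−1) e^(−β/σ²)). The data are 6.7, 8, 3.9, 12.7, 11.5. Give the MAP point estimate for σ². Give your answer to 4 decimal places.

σ̂²_MAP = 4.3720

Sum of squared deviations about the known mean: SS = (6.7−7)² + (8−7)² + (3.9−7)² + (12.7−7)² + (11.5−7)² = 63.44.
The Normal likelihood contributes (σ²)^(−n/2) exp(−SS/(2σ²)), so the posterior is Inverse-Gamma(α + n/2, β + SS/2) = Inverse-Gamma(9, 43.72).
The mode of Inverse-Gamma(a, b) is b/(a+1) = 43.72/10 ≈ 4.3720.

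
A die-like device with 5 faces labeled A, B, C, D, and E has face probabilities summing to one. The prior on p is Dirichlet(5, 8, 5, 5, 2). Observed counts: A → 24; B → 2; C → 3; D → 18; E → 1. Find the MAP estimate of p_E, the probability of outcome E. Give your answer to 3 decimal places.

MAP estimate of p_E = 0.029

The posterior is Dirichlet(αᵢ + nᵢ) = Dirichlet(29, 10, 8, 23, 3).
For a Dirichlet(a₁,…,a_K) with all aᵢ > 1, the mode has j-th component (aⱼ − 1)/(Σaᵢ − K).
Here Σaᵢ = 73 and K = 5, so p_E = (3 − 1)/(73 − 5) = 2/68 ≈ 0.029.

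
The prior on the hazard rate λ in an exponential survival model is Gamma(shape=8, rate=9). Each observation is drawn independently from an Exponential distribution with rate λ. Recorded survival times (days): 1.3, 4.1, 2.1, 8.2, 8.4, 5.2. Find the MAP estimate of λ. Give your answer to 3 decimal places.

λ̂_MAP = 0.339

The Exponential(rate=λ) likelihood is ∝ λ^n e^(−λΣtᵢ). Here n = 6 and Σtᵢ = 1.3 + 4.1 + 2.1 + 8.2 + 8.4 + 5.2 = 29.3.
Posterior ∝ λ^7e^(−9λ) · λ^6e^(−29.3λ) = λ^13e^(−38.3λ), i.e. Gamma(14, 38.3).
Mode = (a−1)/b = 13/38.3 ≈ 0.339.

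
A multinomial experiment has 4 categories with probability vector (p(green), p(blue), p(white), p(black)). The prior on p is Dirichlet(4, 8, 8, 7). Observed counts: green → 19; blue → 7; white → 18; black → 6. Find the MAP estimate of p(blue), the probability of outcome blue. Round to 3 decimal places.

The posterior is Dirichlet(αᵢ + nᵢ) = Dirichlet(23, 15, 26, 13).
For a Dirichlet(a₁,…,a_K) with all aᵢ > 1, the mode has j-th component (aⱼ − 1)/(Σaᵢ − K).
Here Σaᵢ = 77 and K = 4, so p(blue) = (15 − 1)/(77 − 4) = 14/73 ≈ 0.192.

MAP estimate of p(blue) = 0.192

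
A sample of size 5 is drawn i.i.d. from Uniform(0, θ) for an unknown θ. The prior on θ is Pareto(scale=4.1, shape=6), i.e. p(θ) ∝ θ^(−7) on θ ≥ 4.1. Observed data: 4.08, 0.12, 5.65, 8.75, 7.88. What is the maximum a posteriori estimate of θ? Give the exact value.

θ̂_MAP = 8.75

The Uniform(0, θ) likelihood is θ^(−n) for θ ≥ max(xᵢ), zero otherwise. Here max(xᵢ) = 8.75.
Posterior ∝ θ^(−7) · θ^(−5) = θ^(−12) on θ ≥ max(4.1, 8.75) = 8.75.
This density is strictly decreasing in θ, so the posterior mode lies at the lower boundary of the support.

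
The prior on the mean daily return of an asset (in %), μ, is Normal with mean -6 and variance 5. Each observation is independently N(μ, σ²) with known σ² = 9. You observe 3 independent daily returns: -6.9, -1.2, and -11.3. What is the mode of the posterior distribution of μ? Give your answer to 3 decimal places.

μ̂_MAP = -6.292

n = 3; x̄ = ((-6.9) + (-1.2) + (-11.3))/3 = -19.4/3 = -97/15 ≈ -6.4667.
For a Normal prior and Normal likelihood with known variance, the posterior is Normal; its mode equals its mean, the precision-weighted average.
Prior precision 1/σ₀² = 1/5 = 0.2; data precision n/σ² = 3/9 = 1/3.
μ̂ = (0.2·(-6) + (1/3)·(-97/15)) / (0.2 + 1/3) = (-151/45)/(8/15) = -151/24 ≈ -6.292.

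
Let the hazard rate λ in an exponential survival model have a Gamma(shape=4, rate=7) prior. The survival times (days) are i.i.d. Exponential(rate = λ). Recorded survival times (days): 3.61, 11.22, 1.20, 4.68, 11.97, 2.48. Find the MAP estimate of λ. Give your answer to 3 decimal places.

λ̂_MAP = 0.213

The Exponential(rate=λ) likelihood is ∝ λ^n e^(−λΣtᵢ). Here n = 6 and Σtᵢ = 3.61 + 11.22 + 1.20 + 4.68 + 11.97 + 2.48 = 35.16.
Posterior ∝ λ^3e^(−7λ) · λ^6e^(−35.16λ) = λ^9e^(−42.16λ), i.e. Gamma(10, 42.16).
Mode = (a−1)/b = 9/42.16 ≈ 0.213.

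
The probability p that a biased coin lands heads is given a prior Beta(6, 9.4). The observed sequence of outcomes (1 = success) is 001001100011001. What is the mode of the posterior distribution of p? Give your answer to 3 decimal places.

Prior: Beta(6, 9.4).
Data: 6 successes in 15 trials (from the sequence). The binomial likelihood contributes p^6(1−p)^9, so the posterior is Beta(6+6, 9.4+9) = Beta(12, 18.4).
For Beta(a, b) with a, b > 1 the mode is (a−1)/(a+b−2) = 11/28.4 ≈ 0.387.

p̂_MAP = 0.387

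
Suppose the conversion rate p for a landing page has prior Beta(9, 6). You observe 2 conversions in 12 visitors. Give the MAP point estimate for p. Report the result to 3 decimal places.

p̂_MAP = 0.400

Prior: Beta(9, 6).
Data: 2 successes in 12 trials. The binomial likelihood contributes p^2(1−p)^10, so the posterior is Beta(9+2, 6+10) = Beta(11, 16).
For Beta(a, b) with a, b > 1 the mode is (a−1)/(a+b−2) = 10/25 ≈ 0.400.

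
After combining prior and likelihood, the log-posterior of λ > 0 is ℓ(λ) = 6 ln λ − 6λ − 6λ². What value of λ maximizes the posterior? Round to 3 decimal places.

λ̂_MAP = 0.500

ℓ'(λ) = 6/λ − 6 − 12λ. Setting this to zero and multiplying by λ: 12λ² + 6λ − 6 = 0.
λ = (−6 + √(6² + 4·12·6)) / (2·12) = (−6 + √324) / 24 = (−6 + 18)/24 = 1/2.
ℓ''(λ) = −6/λ² − 12 < 0, confirming a maximum.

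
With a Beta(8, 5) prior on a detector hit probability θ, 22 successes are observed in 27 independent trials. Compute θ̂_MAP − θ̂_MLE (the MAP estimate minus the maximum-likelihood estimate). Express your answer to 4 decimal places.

MAP − MLE = -0.0517

Posterior is Beta(30, 10); MAP = (30−1)/(40−2) = 29/38 ≈ 0.76316.
MLE ignores the prior: θ̂_MLE = k/n = 22/27 ≈ 0.81481.
Difference = 29/38 − 22/27 = -53/1026 ≈ -0.0517.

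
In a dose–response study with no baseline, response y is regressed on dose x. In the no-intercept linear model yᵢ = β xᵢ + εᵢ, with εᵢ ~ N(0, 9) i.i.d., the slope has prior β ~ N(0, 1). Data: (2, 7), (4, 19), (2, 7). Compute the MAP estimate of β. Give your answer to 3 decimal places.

log p(β | y) = −Σ(yᵢ − βxᵢ)²/(2·9) − β²/(2·1) + const.
Setting the derivative to zero: Σxᵢ(yᵢ − βxᵢ)/9 − β/1 = 0, so β = Σxᵢyᵢ / (Σxᵢ² + σ²/τ²).
Σxᵢyᵢ = 2·7 + 4·19 + 2·7 = 104; Σxᵢ² = 24; σ²/τ² = 9.
β̂_MAP = 104 / (24 + 9) = 104/33 ≈ 3.152.

β̂_MAP = 3.152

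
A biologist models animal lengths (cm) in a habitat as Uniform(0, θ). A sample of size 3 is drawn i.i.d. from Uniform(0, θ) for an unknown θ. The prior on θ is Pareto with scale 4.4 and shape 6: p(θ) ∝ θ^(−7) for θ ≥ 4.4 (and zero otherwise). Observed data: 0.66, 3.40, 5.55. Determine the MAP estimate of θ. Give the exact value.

θ̂_MAP = 5.55

The Uniform(0, θ) likelihood is θ^(−n) for θ ≥ max(xᵢ), zero otherwise. Here max(xᵢ) = 5.55.
Posterior ∝ θ^(−7) · θ^(−3) = θ^(−10) on θ ≥ max(4.4, 5.55) = 5.55.
This density is strictly decreasing in θ, so the posterior mode lies at the lower boundary of the support.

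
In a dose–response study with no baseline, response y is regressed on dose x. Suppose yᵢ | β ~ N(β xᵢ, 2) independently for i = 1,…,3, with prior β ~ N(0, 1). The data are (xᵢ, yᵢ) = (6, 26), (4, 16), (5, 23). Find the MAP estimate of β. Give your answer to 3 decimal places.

log p(β | y) = −Σ(yᵢ − βxᵢ)²/(2·2) − β²/(2·1) + const.
Setting the derivative to zero: Σxᵢ(yᵢ − βxᵢ)/2 − β/1 = 0, so β = Σxᵢyᵢ / (Σxᵢ² + σ²/τ²).
Σxᵢyᵢ = 6·26 + 4·16 + 5·23 = 335; Σxᵢ² = 77; σ²/τ² = 2.
β̂_MAP = 335 / (77 + 2) = 335/79 ≈ 4.241.

β̂_MAP = 4.241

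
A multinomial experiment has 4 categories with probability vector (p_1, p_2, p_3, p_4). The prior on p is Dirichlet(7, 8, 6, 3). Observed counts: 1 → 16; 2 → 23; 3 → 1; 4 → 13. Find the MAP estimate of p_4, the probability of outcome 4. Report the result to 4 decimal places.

MAP estimate: 0.2055

The posterior is Dirichlet(αᵢ + nᵢ) = Dirichlet(23, 31, 7, 16).
For a Dirichlet(a₁,…,a_K) with all aᵢ > 1, the mode has j-th component (aⱼ − 1)/(Σaᵢ − K).
Here Σaᵢ = 77 and K = 4, so p_4 = (16 − 1)/(77 − 4) = 15/73 ≈ 0.2055.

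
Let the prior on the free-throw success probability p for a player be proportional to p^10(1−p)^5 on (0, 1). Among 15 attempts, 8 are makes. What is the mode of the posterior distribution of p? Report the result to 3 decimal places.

The prior density ∝ p^10(1−p)^5 is the kernel of Beta(11, 6).
Data: 8 successes in 15 trials. The binomial likelihood contributes p^8(1−p)^7, so the posterior is Beta(11+8, 6+7) = Beta(19, 13).
For Beta(a, b) with a, b > 1 the mode is (a−1)/(a+b−2) = 18/30 ≈ 0.600.

p̂_MAP = 0.600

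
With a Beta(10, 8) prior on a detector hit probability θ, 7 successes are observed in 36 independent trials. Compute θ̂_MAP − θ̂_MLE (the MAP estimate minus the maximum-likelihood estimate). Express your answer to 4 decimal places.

Posterior is Beta(17, 37); MAP = (17−1)/(54−2) = 16/52 ≈ 0.30769.
MLE ignores the prior: θ̂_MLE = k/n = 7/36 ≈ 0.19444.
Difference = 16/52 − 7/36 = 53/468 ≈ 0.1132.

MAP − MLE = 0.1132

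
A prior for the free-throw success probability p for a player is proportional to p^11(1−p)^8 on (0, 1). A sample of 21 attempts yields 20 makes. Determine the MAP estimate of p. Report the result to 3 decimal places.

p̂_MAP = 0.775

The prior density ∝ p^11(1−p)^8 is the kernel of Beta(12, 9).
Data: 20 successes in 21 trials. The binomial likelihood contributes p^20(1−p)^1, so the posterior is Beta(12+20, 9+1) = Beta(32, 10).
For Beta(a, b) with a, b > 1 the mode is (a−1)/(a+b−2) = 31/40 ≈ 0.775.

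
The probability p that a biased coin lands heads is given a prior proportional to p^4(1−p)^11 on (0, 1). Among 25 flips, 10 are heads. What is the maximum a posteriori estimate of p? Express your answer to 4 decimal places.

p̂_MAP = 0.3500

The prior density ∝ p^4(1−p)^11 is the kernel of Beta(5, 12).
Data: 10 successes in 25 trials. The binomial likelihood contributes p^10(1−p)^15, so the posterior is Beta(5+10, 12+15) = Beta(15, 27).
For Beta(a, b) with a, b > 1 the mode is (a−1)/(a+b−2) = 14/40 ≈ 0.3500.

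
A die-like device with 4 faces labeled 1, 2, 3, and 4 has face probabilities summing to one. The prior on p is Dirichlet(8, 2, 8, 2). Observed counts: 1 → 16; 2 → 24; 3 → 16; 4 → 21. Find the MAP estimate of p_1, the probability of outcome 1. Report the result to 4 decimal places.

MAP estimate: 0.2473

The posterior is Dirichlet(αᵢ + nᵢ) = Dirichlet(24, 26, 24, 23).
For a Dirichlet(a₁,…,a_K) with all aᵢ > 1, the mode has j-th component (aⱼ − 1)/(Σaᵢ − K).
Here Σaᵢ = 97 and K = 4, so p_1 = (24 − 1)/(97 − 4) = 23/93 ≈ 0.2473.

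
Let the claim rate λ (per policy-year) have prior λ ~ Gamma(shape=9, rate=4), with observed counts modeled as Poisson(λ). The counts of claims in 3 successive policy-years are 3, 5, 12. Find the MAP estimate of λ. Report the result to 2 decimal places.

Σxᵢ = 3+5+12 = 20, with n = 3.
Posterior ∝ λ^8e^(−4λ) · λ^20e^(−3λ) = λ^28e^(−7λ), i.e. Gamma(shape=29, rate=7).
The mode of a Gamma(a, b) with a ≥ 1 (shape–rate) is (a−1)/b = 28/7 ≈ 4.00.

λ̂_MAP = 4.00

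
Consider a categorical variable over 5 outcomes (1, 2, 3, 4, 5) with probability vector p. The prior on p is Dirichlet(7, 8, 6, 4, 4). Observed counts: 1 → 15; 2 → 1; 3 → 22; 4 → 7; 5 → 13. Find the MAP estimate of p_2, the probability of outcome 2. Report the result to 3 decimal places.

The posterior is Dirichlet(αᵢ + nᵢ) = Dirichlet(22, 9, 28, 11, 17).
For a Dirichlet(a₁,…,a_K) with all aᵢ > 1, the mode has j-th component (aⱼ − 1)/(Σaᵢ − K).
Here Σaᵢ = 87 and K = 5, so p_2 = (9 − 1)/(87 − 5) = 8/82 ≈ 0.098.

MAP estimate: 0.098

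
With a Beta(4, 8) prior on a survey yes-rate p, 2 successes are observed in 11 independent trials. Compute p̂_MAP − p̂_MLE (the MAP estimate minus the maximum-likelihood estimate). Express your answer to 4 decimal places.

MAP − MLE = 0.0563

Posterior is Beta(6, 17); MAP = (6−1)/(23−2) = 5/21 ≈ 0.23810.
MLE ignores the prior: p̂_MLE = k/n = 2/11 ≈ 0.18182.
Difference = 5/21 − 2/11 = 13/231 ≈ 0.0563.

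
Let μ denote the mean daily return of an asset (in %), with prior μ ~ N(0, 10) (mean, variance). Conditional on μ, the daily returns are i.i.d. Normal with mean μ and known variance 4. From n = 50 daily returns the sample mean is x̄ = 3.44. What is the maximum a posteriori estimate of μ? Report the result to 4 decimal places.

n = 50, x̄ = 3.44.
For a Normal prior and Normal likelihood with known variance, the posterior is Normal; its mode equals its mean, the precision-weighted average.
Prior precision 1/σ₀² = 1/10 = 0.1; data precision n/σ² = 50/4 = 12.5.
μ̂ = (0.1·0 + 12.5·3.44) / (0.1 + 12.5) = 43/12.6 = 215/63 ≈ 3.4127.

μ̂_MAP = 3.4127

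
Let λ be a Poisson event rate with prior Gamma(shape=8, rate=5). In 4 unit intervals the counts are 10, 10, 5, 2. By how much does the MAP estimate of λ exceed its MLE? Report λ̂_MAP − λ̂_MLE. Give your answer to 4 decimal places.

Σxᵢ = 27. Posterior is Gamma(35, 9); MAP = (35−1)/9 = 34/9 ≈ 3.77778.
MLE = x̄ = 27/4 ≈ 6.75000.
Difference = 34/9 − 27/4 = -107/36 ≈ -2.9722.

MAP − MLE = -2.9722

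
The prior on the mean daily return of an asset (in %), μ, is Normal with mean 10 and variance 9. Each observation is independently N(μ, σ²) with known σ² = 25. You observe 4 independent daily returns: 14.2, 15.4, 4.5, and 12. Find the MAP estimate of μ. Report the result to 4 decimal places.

n = 4; x̄ = (14.2 + 15.4 + 4.5 + 12)/4 = 46.1/4 = 11.525.
For a Normal prior and Normal likelihood with known variance, the posterior is Normal; its mode equals its mean, the precision-weighted average.
Prior precision 1/σ₀² = 1/9; data precision n/σ² = 4/25 = 0.16.
μ̂ = ((1/9)·10 + 0.16·11.525) / (1/9 + 0.16) = (6649/2250)/(61/225) = 10.9000.

μ̂_MAP = 10.9000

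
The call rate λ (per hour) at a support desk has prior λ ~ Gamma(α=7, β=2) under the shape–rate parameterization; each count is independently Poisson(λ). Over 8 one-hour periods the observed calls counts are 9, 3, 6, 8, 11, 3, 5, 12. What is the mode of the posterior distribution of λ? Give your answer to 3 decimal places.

λ̂_MAP = 6.300

Σxᵢ = 9+3+6+8+11+3+5+12 = 57, with n = 8.
Posterior ∝ λ^6e^(−2λ) · λ^57e^(−8λ) = λ^63e^(−10λ), i.e. Gamma(shape=64, rate=10).
The mode of a Gamma(a, b) with a ≥ 1 (shape–rate) is (a−1)/b = 63/10 ≈ 6.300.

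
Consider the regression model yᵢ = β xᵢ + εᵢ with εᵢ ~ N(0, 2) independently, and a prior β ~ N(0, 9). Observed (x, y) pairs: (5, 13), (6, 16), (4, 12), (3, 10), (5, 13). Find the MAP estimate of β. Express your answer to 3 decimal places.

log p(β | y) = −Σ(yᵢ − βxᵢ)²/(2·2) − β²/(2·9) + const.
Setting the derivative to zero: Σxᵢ(yᵢ − βxᵢ)/2 − β/9 = 0, so β = Σxᵢyᵢ / (Σxᵢ² + σ²/τ²).
Σxᵢyᵢ = 5·13 + 6·16 + 4·12 + 3·10 + 5·13 = 304; Σxᵢ² = 111; σ²/τ² = 2/9.
β̂_MAP = 304 / (111 + 2/9) = 304/(1001/9) = 2736/1001 ≈ 2.733.

β̂_MAP = 2.733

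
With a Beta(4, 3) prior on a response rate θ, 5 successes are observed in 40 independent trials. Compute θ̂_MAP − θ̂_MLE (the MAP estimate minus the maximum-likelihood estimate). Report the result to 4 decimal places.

MAP − MLE = 0.0528

Posterior is Beta(9, 38); MAP = (9−1)/(47−2) = 8/45 ≈ 0.17778.
MLE ignores the prior: θ̂_MLE = k/n = 5/40 ≈ 0.12500.
Difference = 8/45 − 5/40 = 19/360 ≈ 0.0528.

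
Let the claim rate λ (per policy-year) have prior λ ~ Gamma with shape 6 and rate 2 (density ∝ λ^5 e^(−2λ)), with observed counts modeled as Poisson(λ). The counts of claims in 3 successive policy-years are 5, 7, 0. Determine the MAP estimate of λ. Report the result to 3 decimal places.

Σxᵢ = 5+7+0 = 12, with n = 3.
Posterior ∝ λ^5e^(−2λ) · λ^12e^(−3λ) = λ^17e^(−5λ), i.e. Gamma(shape=18, rate=5).
The mode of a Gamma(a, b) with a ≥ 1 (shape–rate) is (a−1)/b = 17/5 ≈ 3.400.

λ̂_MAP = 3.400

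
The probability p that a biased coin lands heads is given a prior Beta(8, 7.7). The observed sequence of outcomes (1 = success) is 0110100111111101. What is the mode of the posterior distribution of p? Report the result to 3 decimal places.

Prior: Beta(8, 7.7).
Data: 11 successes in 16 trials (from the sequence). The binomial likelihood contributes p^11(1−p)^5, so the posterior is Beta(8+11, 7.7+5) = Beta(19, 12.7).
For Beta(a, b) with a, b > 1 the mode is (a−1)/(a+b−2) = 18/29.7 ≈ 0.606.

p̂_MAP = 0.606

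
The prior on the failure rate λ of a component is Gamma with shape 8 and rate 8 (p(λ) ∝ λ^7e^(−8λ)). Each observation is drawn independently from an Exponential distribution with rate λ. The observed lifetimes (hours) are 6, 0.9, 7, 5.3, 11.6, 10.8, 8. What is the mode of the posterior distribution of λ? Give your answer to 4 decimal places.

λ̂_MAP = 0.2431

The Exponential(rate=λ) likelihood is ∝ λ^n e^(−λΣtᵢ). Here n = 7 and Σtᵢ = 6 + 0.9 + 7 + 5.3 + 11.6 + 10.8 + 8 = 49.6.
Posterior ∝ λ^7e^(−8λ) · λ^7e^(−49.6λ) = λ^14e^(−57.6λ), i.e. Gamma(15, 57.6).
Mode = (a−1)/b = 14/57.6 ≈ 0.2431.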